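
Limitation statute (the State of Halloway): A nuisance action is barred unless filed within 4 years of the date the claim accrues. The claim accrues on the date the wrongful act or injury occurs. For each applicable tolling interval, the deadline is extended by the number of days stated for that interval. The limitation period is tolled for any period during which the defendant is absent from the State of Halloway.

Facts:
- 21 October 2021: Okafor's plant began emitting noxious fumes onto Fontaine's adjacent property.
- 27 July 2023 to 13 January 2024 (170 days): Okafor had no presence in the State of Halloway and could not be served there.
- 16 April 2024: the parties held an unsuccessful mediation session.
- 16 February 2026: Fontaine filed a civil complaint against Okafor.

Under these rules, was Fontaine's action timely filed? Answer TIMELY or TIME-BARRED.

TIMELY

The claim accrued on 21 October 2021, the date of the act.
4 years from 21 October 2021 is 21 October 2025.
Because the defendant's absence from the jurisdiction ran from 27 July 2023 to 13 January 2024, the deadline is extended by 170 days to 9 April 2026.
Nothing else in the chronology tolls or restarts the period.
Fontaine filed on 16 February 2026, before the 9 April 2026 deadline, so the action is timely.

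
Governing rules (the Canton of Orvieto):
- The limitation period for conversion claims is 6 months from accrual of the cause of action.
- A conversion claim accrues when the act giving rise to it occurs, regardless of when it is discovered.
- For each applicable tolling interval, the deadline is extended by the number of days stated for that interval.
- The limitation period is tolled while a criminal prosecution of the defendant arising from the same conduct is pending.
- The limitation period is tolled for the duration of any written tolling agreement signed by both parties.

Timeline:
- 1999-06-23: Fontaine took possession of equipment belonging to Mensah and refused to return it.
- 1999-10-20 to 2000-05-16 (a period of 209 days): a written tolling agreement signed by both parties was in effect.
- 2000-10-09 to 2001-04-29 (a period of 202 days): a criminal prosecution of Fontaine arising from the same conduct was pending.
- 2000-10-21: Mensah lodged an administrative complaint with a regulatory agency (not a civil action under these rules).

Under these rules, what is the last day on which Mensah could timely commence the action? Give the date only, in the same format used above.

2000-07-19

The limitation period began to run on 1999-06-23.
6 months from 1999-06-23 is 1999-12-23.
Because the written tolling agreement ran from 1999-10-20 to 2000-05-16, the deadline is extended by 209 days to 2000-07-19.
By the time the pending criminal prosecution began on 2000-10-09, the limitation period had already expired on 2000-07-19; that interval cannot revive it.
None of the other events listed affects the running of the period under the stated rules.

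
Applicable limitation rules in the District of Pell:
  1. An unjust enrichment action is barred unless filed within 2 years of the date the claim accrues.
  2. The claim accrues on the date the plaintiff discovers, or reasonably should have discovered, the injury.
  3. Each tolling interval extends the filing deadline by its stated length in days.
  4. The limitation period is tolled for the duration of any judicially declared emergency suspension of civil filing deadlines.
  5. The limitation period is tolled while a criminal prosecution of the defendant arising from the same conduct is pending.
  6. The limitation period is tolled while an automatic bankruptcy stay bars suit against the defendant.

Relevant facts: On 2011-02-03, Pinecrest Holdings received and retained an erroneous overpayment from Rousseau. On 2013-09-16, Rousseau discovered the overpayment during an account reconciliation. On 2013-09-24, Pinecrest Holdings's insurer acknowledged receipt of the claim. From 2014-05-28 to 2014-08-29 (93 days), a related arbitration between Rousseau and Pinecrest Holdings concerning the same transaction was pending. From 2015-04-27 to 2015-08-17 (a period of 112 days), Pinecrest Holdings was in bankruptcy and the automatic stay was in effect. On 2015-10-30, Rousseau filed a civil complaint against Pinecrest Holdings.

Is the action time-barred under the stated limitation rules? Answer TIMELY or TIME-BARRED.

The claim did not accrue until Rousseau discovered the injury on 2013-09-16; the 2011-02-03 act date does not start the clock under the stated rule.
The untolled deadline — 2 years after 2013-09-16 — is 2015-09-16.
The period was tolled for 112 days by the automatic bankruptcy stay (2015-04-27 to 2015-08-17), pushing the deadline to 2016-01-06.
The pending related arbitration from 2014-05-28 to 2014-08-29 does not toll the period, because no stated rule makes a pending arbitration a tolling event.
Nothing else in the chronology tolls or restarts the period.
Rousseau filed on 2015-10-30, before the 2016-01-06 deadline, so the action is timely.

TIMELY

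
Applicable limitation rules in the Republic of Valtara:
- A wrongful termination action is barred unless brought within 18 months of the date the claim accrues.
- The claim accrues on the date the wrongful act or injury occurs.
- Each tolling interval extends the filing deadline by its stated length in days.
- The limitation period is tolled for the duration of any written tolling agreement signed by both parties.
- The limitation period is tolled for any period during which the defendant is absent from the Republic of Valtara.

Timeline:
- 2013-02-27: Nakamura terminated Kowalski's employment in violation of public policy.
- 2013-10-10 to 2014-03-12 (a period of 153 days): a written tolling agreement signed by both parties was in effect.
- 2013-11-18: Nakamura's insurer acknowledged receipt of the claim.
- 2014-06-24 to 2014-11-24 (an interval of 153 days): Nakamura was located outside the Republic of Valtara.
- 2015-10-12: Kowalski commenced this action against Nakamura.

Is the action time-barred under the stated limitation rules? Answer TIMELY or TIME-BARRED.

TIME-BARRED

The claim accrued on 2013-02-27, when the wrongful act occurred.
Adding the 18 months base period to 2013-02-27 gives a deadline of 2014-08-27, before any tolling.
The period was tolled for 153 days by the written tolling agreement (2013-10-10 to 2014-03-12), pushing the deadline to 2015-01-27.
The period was tolled for 153 days by the defendant's absence from the jurisdiction (2014-06-24 to 2014-11-24), pushing the deadline to 2015-06-29.
The other events in the timeline have no effect on the limitation period under the stated rules.
Filing on 2015-10-12 missed the 2015-06-29 deadline — the action is time-barred.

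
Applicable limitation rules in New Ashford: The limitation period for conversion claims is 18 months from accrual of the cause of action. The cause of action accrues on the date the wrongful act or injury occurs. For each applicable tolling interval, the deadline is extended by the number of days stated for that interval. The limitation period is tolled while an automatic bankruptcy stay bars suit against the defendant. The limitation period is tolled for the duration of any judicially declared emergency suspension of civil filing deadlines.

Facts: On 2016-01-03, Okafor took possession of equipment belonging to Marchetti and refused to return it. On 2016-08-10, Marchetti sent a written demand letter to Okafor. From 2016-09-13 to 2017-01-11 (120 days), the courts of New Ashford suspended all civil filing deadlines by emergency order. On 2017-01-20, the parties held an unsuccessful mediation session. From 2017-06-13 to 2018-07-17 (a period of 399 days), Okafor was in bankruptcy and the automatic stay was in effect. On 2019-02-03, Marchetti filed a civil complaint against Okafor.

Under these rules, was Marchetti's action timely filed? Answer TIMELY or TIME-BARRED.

TIME-BARRED

The cause of action accrued on 2016-01-03, the date of the act.
The untolled deadline — 18 months after 2016-01-03 — is 2017-07-03.
Because the emergency suspension of filing deadlines ran from 2016-09-13 to 2017-01-11, the deadline is extended by 120 days to 2017-10-31.
The automatic bankruptcy stay from 2017-06-13 to 2018-07-17 tolled the period for 399 days, extending the deadline to 2018-12-04.
The other events in the timeline have no effect on the limitation period under the stated rules.
Marchetti filed on 2019-02-03, after the 2018-12-04 deadline, so the action is time-barred.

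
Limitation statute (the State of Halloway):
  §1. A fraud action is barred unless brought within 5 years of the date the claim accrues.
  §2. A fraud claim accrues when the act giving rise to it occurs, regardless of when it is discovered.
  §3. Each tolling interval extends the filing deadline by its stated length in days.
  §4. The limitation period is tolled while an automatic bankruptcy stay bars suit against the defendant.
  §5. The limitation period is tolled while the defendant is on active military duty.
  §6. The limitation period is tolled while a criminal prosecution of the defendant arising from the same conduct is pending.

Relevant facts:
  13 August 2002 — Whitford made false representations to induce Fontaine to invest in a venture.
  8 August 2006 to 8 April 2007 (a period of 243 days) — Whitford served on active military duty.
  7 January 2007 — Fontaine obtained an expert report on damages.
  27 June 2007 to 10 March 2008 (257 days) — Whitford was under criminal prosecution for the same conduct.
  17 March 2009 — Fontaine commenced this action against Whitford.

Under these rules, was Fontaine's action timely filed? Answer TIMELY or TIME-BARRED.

The claim accrued on 13 August 2002, when the wrongful act occurred.
5 years from 13 August 2002 is 13 August 2007.
Because the defendant's active military service ran from 8 August 2006 to 8 April 2007, the deadline is extended by 243 days to 12 April 2008.
Because the pending criminal prosecution ran from 27 June 2007 to 10 March 2008, the deadline is extended by 257 days to 25 December 2008.
Nothing else in the chronology tolls or restarts the period.
The 17 March 2009 filing falls after the 25 December 2008 deadline; the claim is time-barred.

TIME-BARRED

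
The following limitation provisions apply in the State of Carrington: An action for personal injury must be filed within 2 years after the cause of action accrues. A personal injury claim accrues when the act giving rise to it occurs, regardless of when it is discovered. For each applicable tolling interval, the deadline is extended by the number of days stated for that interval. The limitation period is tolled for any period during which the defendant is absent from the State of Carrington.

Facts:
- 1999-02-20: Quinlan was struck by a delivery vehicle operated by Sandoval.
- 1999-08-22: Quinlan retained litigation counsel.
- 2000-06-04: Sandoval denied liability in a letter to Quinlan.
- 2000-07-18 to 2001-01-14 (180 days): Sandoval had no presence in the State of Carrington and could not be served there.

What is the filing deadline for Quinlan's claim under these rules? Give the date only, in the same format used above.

The cause of action accrued on 1999-02-20, the date of the act.
Adding the 2 years base period to 1999-02-20 gives a deadline of 2001-02-20, before any tolling.
Because the defendant's absence from the jurisdiction ran from 2000-07-18 to 2001-01-14, the deadline is extended by 180 days to 2001-08-19.
Nothing else in the chronology tolls or restarts the period.

2001-08-19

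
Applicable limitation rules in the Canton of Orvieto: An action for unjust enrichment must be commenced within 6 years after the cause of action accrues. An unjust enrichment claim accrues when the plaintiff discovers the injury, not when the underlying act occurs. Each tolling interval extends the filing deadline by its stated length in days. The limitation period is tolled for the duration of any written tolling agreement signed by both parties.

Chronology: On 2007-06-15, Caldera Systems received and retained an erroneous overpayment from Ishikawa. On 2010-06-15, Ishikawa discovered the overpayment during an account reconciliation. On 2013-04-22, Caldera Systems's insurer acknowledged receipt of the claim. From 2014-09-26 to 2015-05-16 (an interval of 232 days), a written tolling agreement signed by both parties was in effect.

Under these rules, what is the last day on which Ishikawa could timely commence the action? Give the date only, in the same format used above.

The claim did not accrue until Ishikawa discovered the injury on 2010-06-15; the 2007-06-15 act date does not start the clock under the stated rule.
6 years from 2010-06-15 is 2016-06-15.
The period was tolled for 232 days by the written tolling agreement (2014-09-26 to 2015-05-16), pushing the deadline to 2017-02-02.
Nothing else in the chronology tolls or restarts the period.

2017-02-02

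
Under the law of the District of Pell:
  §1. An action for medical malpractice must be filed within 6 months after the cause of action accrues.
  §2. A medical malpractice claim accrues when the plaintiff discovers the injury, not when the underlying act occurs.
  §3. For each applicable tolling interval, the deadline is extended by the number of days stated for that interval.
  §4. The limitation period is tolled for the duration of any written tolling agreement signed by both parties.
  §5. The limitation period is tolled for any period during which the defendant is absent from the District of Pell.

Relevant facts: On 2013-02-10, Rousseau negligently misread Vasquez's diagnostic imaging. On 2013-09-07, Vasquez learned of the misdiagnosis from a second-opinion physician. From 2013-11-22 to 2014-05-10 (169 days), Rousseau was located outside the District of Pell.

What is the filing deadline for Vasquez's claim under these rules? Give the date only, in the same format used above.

Under the discovery rule, the claim accrued on 2013-09-07, when Vasquez discovered the injury — not on the 2013-02-10 date of the underlying act.
6 months from 2013-09-07 is 2014-03-07.
The period was tolled for 169 days by the defendant's absence from the jurisdiction (2013-11-22 to 2014-05-10), pushing the deadline to 2014-08-23.

2014-08-23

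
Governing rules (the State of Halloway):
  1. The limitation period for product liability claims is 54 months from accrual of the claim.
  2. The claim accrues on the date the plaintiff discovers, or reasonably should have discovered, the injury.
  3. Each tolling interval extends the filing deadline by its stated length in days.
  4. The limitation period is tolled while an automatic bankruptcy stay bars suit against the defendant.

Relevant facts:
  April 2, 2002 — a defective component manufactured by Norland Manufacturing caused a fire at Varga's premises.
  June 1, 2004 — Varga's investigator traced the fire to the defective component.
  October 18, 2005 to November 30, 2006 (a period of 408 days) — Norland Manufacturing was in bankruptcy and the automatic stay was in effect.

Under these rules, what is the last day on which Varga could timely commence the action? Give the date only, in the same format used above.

The claim did not accrue until Varga discovered the injury on June 1, 2004; the April 2, 2002 act date does not start the clock under the stated rule.
54 months from June 1, 2004 is December 1, 2008.
The automatic bankruptcy stay from October 18, 2005 to November 30, 2006 tolled the period for 408 days, extending the deadline to January 13, 2010.

January 13, 2010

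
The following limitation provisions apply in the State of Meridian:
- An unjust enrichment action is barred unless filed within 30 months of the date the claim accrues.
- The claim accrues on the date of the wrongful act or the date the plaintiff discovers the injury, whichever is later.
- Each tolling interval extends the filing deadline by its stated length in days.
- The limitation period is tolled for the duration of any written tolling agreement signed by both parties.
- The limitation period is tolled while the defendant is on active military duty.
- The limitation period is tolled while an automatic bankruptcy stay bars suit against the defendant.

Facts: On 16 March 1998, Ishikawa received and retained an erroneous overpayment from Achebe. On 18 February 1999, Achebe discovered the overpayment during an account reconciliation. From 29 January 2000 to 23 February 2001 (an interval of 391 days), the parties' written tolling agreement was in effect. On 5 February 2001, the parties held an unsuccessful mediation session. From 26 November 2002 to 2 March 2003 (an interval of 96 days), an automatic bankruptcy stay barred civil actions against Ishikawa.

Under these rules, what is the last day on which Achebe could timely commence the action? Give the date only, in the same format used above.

13 September 2002

Taking the later of the act (16 March 1998) and discovery (18 February 1999), the claim accrued on 18 February 1999.
30 months from 18 February 1999 is 18 August 2001.
The period was tolled for 391 days by the written tolling agreement (29 January 2000 to 23 February 2001), pushing the deadline to 13 September 2002.
By the time the automatic bankruptcy stay began on 26 November 2002, the limitation period had already expired on 13 September 2002; that interval cannot revive it.
Nothing else in the chronology tolls or restarts the period.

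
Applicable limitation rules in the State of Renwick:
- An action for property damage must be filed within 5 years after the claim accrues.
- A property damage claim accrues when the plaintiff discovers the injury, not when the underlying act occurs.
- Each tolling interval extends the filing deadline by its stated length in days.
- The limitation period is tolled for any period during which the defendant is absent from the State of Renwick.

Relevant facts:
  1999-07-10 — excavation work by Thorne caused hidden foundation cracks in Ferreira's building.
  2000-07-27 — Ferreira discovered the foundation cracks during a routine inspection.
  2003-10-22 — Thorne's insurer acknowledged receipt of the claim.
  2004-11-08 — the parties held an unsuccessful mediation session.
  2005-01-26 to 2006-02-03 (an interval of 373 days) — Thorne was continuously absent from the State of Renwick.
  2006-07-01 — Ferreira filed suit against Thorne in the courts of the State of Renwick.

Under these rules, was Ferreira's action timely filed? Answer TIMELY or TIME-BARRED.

Under the discovery rule, the claim accrued on 2000-07-27, when Ferreira discovered the injury — not on the 1999-07-10 date of the underlying act.
Adding the 5 years base period to 2000-07-27 gives a deadline of 2005-07-27, before any tolling.
The period was tolled for 373 days by the defendant's absence from the jurisdiction (2005-01-26 to 2006-02-03), pushing the deadline to 2006-08-04.
None of the other events listed affects the running of the period under the stated rules.
Ferreira filed on 2006-07-01, before the 2006-08-04 deadline, so the action is timely.

TIMELY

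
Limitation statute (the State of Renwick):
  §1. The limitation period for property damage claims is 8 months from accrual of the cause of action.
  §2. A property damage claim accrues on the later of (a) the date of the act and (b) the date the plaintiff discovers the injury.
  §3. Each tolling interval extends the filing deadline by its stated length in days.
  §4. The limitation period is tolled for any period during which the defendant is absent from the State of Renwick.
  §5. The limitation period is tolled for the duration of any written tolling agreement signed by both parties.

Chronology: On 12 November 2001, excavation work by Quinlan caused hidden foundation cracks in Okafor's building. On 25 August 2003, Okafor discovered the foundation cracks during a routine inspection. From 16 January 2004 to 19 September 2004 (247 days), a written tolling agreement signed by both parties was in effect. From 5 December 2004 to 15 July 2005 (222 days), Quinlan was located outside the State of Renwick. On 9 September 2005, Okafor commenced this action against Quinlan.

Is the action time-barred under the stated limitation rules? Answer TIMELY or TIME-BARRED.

Taking the later of the act (12 November 2001) and discovery (25 August 2003), the claim accrued on 25 August 2003.
Adding the 8 months base period to 25 August 2003 gives a deadline of 25 April 2004, before any tolling.
The written tolling agreement from 16 January 2004 to 19 September 2004 tolled the period for 247 days, extending the deadline to 28 December 2004.
The defendant's absence from the jurisdiction from 5 December 2004 to 15 July 2005 tolled the period for 222 days, extending the deadline to 7 August 2005.
Okafor filed on 9 September 2005, after the 7 August 2005 deadline, so the action is time-barred.

TIME-BARRED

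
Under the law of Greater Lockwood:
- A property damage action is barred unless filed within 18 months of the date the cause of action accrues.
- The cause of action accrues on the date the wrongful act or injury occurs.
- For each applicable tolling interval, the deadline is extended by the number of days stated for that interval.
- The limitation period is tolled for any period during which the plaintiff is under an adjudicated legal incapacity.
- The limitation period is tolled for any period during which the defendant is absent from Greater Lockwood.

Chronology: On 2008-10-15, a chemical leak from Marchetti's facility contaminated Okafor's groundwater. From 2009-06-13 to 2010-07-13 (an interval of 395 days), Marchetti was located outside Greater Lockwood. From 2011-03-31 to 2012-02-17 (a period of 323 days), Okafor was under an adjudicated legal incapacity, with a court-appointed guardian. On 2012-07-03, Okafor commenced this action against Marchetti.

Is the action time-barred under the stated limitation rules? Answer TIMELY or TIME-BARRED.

TIME-BARRED

The cause of action accrued on 2008-10-15, the date of the act.
18 months from 2008-10-15 is 2010-04-15.
The defendant's absence from the jurisdiction from 2009-06-13 to 2010-07-13 tolled the period for 395 days, extending the deadline to 2011-05-15.
The plaintiff's legal incapacity from 2011-03-31 to 2012-02-17 tolled the period for 323 days, extending the deadline to 2012-04-02.
Filing on 2012-07-03 missed the 2012-04-02 deadline — the action is time-barred.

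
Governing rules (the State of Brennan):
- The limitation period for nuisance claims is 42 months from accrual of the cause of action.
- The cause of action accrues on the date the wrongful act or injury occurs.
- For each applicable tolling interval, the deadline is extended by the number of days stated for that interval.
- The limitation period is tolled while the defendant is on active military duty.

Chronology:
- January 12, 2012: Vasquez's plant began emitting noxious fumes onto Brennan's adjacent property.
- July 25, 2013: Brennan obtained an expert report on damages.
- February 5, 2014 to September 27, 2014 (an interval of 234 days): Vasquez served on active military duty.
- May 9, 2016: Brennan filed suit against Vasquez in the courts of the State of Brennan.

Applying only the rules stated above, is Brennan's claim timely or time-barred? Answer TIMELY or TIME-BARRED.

The claim accrued on January 12, 2012, when the wrongful act occurred.
The untolled deadline — 42 months after January 12, 2012 — is July 12, 2015.
The defendant's active military service from February 5, 2014 to September 27, 2014 tolled the period for 234 days, extending the deadline to March 2, 2016.
The other events in the timeline have no effect on the limitation period under the stated rules.
Filing on May 9, 2016 missed the March 2, 2016 deadline — the action is time-barred.

TIME-BARRED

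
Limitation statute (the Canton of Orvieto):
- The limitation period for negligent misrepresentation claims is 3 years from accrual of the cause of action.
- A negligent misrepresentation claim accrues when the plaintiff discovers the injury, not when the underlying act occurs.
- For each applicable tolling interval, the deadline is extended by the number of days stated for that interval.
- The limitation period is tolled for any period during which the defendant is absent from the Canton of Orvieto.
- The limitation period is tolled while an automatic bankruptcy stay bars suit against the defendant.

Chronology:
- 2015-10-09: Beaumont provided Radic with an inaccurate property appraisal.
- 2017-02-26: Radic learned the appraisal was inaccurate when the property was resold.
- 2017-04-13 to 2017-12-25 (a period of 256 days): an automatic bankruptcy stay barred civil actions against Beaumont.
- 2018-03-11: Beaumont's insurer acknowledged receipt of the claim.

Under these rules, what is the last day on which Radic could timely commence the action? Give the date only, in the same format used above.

Under the discovery rule, the claim accrued on 2017-02-26, when Radic discovered the injury — not on the 2015-10-09 date of the underlying act.
3 years from 2017-02-26 is 2020-02-26.
The automatic bankruptcy stay from 2017-04-13 to 2017-12-25 tolled the period for 256 days, extending the deadline to 2020-11-08.
The other events in the timeline have no effect on the limitation period under the stated rules.

2020-11-08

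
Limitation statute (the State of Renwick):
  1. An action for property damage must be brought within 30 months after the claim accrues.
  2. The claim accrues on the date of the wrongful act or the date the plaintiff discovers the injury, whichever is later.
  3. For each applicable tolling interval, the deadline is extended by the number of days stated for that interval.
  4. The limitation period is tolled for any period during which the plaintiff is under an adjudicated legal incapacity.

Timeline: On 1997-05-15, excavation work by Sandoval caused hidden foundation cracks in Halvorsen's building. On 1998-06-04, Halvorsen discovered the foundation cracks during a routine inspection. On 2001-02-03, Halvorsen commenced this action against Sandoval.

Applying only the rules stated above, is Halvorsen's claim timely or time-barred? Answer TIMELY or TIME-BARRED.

The claim accrued on 1998-06-04 — the later of the 1997-05-15 act and the 1998-06-04 discovery.
The untolled deadline — 30 months after 1998-06-04 — is 2000-12-04.
Halvorsen filed on 2001-02-03, after the 2000-12-04 deadline, so the action is time-barred.

TIME-BARRED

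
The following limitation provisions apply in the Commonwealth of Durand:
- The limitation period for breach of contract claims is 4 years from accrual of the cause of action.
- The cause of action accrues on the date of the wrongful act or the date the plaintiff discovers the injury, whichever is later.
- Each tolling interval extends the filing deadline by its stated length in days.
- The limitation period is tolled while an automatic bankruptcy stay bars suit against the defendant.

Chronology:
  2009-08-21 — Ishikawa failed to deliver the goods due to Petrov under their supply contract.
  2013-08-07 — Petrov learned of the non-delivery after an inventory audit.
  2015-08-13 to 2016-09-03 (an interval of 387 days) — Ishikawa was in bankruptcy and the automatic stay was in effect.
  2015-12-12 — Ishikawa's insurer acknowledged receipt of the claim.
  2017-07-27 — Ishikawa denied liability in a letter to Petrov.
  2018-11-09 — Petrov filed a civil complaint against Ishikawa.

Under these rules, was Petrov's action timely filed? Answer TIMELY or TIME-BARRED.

TIME-BARRED

The claim accrued on 2013-08-07 — the later of the 2009-08-21 act and the 2013-08-07 discovery.
4 years from 2013-08-07 is 2017-08-07.
The automatic bankruptcy stay from 2015-08-13 to 2016-09-03 tolled the period for 387 days, extending the deadline to 2018-08-29.
The other events in the timeline have no effect on the limitation period under the stated rules.
Petrov filed on 2018-11-09, after the 2018-08-29 deadline, so the action is time-barred.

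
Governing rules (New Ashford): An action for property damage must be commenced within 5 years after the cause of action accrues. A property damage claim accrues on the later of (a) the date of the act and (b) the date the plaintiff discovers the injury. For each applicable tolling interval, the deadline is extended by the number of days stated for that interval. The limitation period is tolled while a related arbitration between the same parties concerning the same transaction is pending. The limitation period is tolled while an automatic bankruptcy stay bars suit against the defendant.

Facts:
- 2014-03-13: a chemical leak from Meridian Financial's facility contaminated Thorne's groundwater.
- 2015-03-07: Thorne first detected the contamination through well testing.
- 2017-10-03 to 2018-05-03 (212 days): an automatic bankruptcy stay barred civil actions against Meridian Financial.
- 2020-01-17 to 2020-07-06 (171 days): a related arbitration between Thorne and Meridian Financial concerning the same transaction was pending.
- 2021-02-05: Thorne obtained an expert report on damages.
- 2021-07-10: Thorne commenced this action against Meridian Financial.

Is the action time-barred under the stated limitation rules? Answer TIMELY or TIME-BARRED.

TIME-BARRED

The claim accrued on 2015-03-07 — the later of the 2014-03-13 act and the 2015-03-07 discovery.
5 years from 2015-03-07 is 2020-03-07.
The period was tolled for 212 days by the automatic bankruptcy stay (2017-10-03 to 2018-05-03), pushing the deadline to 2020-10-05.
Because the pending related arbitration ran from 2020-01-17 to 2020-07-06, the deadline is extended by 171 days to 2021-03-25.
Nothing else in the chronology tolls or restarts the period.
Filing on 2021-07-10 missed the 2021-03-25 deadline — the action is time-barred.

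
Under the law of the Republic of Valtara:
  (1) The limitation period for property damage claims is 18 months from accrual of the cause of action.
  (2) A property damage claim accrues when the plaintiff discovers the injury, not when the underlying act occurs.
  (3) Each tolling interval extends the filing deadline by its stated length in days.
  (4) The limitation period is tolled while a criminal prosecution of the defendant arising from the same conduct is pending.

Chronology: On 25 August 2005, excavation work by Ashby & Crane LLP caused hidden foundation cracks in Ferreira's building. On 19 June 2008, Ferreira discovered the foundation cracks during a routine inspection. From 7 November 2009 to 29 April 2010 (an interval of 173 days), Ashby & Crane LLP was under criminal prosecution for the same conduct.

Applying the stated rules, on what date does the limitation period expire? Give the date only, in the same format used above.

10 June 2010

Accrual is tied to discovery, so the period began on 19 June 2008 rather than on 25 August 2005 when the act occurred.
The untolled deadline — 18 months after 19 June 2008 — is 19 December 2009.
Because the pending criminal prosecution ran from 7 November 2009 to 29 April 2010, the deadline is extended by 173 days to 10 June 2010.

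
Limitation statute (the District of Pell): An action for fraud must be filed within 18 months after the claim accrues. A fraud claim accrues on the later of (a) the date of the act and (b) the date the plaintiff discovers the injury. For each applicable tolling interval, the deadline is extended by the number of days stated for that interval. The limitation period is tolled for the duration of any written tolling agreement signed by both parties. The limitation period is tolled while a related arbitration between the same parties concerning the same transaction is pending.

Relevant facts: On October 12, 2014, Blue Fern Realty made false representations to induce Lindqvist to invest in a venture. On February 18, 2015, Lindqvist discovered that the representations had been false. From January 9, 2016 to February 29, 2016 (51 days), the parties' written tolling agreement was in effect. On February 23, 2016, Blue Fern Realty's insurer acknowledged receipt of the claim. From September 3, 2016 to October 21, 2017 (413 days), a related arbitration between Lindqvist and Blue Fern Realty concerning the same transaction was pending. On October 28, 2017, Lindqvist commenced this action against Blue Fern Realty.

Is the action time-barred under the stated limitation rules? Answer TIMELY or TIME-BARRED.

TIMELY

Taking the later of the act (October 12, 2014) and discovery (February 18, 2015), the claim accrued on February 18, 2015.
18 months from February 18, 2015 is August 18, 2016.
The written tolling agreement from January 9, 2016 to February 29, 2016 tolled the period for 51 days, extending the deadline to October 8, 2016.
The period was tolled for 413 days by the pending related arbitration (September 3, 2016 to October 21, 2017), pushing the deadline to November 25, 2017.
The other events in the timeline have no effect on the limitation period under the stated rules.
Filing on October 28, 2017 beat the November 25, 2017 deadline — the action is timely.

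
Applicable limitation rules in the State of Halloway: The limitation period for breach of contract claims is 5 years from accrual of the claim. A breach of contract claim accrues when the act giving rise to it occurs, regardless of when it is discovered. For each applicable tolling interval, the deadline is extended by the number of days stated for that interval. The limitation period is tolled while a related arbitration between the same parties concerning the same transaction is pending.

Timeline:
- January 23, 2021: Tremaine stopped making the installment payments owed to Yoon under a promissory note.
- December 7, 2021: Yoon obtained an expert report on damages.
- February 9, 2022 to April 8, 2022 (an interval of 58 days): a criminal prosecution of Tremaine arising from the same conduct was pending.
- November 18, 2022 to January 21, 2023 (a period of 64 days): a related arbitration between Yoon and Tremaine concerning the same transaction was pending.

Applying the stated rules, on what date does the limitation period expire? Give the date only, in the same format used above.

The claim accrued on January 23, 2021, when the wrongful act occurred.
Adding the 5 years base period to January 23, 2021 gives a deadline of January 23, 2026, before any tolling.
The period was tolled for 64 days by the pending related arbitration (November 18, 2022 to January 21, 2023), pushing the deadline to March 28, 2026.
Although a criminal prosecution ran from February 9, 2022 to April 8, 2022, the stated rules do not make that a tolling event, so it is disregarded.
None of the other events listed affects the running of the period under the stated rules.

March 28, 2026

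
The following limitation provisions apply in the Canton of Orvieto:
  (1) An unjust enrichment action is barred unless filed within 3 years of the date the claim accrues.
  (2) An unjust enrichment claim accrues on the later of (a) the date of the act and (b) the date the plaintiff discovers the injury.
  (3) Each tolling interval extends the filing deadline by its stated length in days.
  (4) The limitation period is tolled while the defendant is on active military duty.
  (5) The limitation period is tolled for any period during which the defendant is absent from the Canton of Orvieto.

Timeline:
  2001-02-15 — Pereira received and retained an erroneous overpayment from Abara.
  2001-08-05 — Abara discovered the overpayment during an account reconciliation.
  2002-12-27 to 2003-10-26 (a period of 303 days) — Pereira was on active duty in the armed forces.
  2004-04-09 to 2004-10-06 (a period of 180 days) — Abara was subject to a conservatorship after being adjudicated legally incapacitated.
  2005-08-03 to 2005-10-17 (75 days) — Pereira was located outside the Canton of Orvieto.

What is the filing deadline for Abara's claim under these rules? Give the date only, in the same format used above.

The claim accrued on 2001-08-05 — the later of the 2001-02-15 act and the 2001-08-05 discovery.
Adding the 3 years base period to 2001-08-05 gives a deadline of 2004-08-05, before any tolling.
The period was tolled for 303 days by the defendant's active military service (2002-12-27 to 2003-10-26), pushing the deadline to 2005-06-04.
The defendant's absence from the jurisdiction starting 2005-08-03 came too late — the period had run on 2005-06-04 — and so does not extend the deadline.
Although the plaintiff's incapacity ran from 2004-04-09 to 2004-10-06, the stated rules do not make that a tolling event, so it is disregarded.

2005-06-04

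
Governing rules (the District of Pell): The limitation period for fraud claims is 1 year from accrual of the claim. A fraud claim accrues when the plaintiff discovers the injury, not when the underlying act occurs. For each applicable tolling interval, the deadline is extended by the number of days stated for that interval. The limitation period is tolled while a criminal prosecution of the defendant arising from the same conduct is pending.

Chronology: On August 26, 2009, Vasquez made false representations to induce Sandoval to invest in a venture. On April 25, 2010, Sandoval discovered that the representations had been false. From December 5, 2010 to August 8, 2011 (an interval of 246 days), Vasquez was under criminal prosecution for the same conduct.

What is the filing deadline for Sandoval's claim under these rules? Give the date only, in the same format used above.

Under the discovery rule, the claim accrued on April 25, 2010, when Sandoval discovered the injury — not on the August 26, 2009 date of the underlying act.
Adding the 1 year base period to April 25, 2010 gives a deadline of April 25, 2011, before any tolling.
Because the pending criminal prosecution ran from December 5, 2010 to August 8, 2011, the deadline is extended by 246 days to December 27, 2011.

December 27, 2011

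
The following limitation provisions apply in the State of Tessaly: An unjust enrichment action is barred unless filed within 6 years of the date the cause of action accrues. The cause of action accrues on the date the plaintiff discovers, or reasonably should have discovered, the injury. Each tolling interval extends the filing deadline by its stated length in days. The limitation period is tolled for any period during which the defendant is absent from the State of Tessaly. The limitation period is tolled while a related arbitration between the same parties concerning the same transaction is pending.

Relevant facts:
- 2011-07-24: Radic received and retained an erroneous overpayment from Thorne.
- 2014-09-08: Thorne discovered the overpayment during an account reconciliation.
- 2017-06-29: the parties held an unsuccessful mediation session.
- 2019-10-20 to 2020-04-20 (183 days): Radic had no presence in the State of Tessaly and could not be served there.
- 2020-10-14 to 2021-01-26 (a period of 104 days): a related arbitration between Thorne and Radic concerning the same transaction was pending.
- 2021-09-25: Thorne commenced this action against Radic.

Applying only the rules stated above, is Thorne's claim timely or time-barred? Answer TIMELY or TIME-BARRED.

TIME-BARRED

Under the discovery rule, the claim accrued on 2014-09-08, when Thorne discovered the injury — not on the 2011-07-24 date of the underlying act.
The untolled deadline — 6 years after 2014-09-08 — is 2020-09-08.
Because the defendant's absence from the jurisdiction ran from 2019-10-20 to 2020-04-20, the deadline is extended by 183 days to 2021-03-10.
Because the pending related arbitration ran from 2020-10-14 to 2021-01-26, the deadline is extended by 104 days to 2021-06-22.
None of the other events listed affects the running of the period under the stated rules.
Thorne filed on 2021-09-25, after the 2021-06-22 deadline, so the action is time-barred.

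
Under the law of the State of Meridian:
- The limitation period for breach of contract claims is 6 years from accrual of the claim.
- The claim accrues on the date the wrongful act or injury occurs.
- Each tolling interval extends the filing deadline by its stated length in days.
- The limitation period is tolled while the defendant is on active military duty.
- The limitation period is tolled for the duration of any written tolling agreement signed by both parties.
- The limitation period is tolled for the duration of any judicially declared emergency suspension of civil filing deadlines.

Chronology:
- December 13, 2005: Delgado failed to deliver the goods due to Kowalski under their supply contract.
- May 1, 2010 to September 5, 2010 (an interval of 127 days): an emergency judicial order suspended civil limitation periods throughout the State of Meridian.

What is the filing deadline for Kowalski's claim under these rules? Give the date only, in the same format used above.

April 18, 2012

The limitation period began to run on December 13, 2005.
The untolled deadline — 6 years after December 13, 2005 — is December 13, 2011.
The period was tolled for 127 days by the emergency suspension of filing deadlines (May 1, 2010 to September 5, 2010), pushing the deadline to April 18, 2012.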